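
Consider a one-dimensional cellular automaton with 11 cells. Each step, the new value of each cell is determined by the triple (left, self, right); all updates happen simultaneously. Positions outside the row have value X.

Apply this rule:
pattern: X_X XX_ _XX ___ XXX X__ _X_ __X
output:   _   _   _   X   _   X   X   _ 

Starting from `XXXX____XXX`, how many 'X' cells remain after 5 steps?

3

step 1: ____XXX____
step 2: XXX____XXX_
step 3: ___XXX_____
step 4: XX____XXXX_
step 5: __XXX______
count of X: 3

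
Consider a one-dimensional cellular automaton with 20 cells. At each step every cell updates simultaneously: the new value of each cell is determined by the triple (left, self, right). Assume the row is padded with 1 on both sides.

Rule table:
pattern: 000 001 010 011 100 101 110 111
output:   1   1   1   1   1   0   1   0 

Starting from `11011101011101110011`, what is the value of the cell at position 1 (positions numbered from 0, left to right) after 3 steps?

01010101010101011110
01010101010101010010
01010101010101011110
position 1 holds 1

1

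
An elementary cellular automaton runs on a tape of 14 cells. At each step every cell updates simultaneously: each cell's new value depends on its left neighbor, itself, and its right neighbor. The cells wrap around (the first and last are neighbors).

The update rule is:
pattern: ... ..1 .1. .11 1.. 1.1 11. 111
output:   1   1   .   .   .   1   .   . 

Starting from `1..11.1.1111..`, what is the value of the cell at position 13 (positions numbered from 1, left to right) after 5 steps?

.

step 1: ..1..1.1.....1
step 2: .1..1.1..1111.
step 3: 1..1.1..1.....
step 4: ..1.1..1..1111
step 5: .1.1..1..1....
position 13 holds .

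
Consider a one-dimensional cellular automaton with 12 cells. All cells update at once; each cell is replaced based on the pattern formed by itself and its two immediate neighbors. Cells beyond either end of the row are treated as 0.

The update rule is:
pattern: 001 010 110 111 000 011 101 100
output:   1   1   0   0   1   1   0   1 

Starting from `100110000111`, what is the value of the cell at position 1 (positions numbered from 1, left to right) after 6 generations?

111101111100
100001000011
111111111110
100000000001
111111111111
100000000000
position 1 holds 1

1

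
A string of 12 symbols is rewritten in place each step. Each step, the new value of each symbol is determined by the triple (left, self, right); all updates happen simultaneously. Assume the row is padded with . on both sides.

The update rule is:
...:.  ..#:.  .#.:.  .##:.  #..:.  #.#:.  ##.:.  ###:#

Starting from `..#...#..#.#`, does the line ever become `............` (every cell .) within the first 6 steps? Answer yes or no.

............
all cells are . at step 1

yes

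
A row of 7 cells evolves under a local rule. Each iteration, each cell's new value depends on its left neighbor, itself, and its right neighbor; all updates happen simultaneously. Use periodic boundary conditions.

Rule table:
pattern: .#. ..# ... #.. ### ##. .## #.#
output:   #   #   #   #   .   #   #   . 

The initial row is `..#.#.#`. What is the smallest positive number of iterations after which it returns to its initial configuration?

###.#.#
..#.#.#

2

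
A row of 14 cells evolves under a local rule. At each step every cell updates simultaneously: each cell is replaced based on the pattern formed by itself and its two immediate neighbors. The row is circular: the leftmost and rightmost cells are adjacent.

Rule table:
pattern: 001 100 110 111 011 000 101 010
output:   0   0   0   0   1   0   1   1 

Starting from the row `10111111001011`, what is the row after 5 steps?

01100000001110
01000000001000
01000000001000  (fixed point — unchanged through step 5)

01000000001000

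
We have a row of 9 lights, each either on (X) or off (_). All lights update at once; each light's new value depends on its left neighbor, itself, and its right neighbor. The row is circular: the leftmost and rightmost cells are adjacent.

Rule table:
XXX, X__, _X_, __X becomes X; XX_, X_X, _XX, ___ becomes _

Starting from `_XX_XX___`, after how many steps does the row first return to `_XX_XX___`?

7

X_____X__
XX___XXXX
X_X_X_XXX
__X_X__XX
XXX_XXX__
_X___X_XX
_XX_XX___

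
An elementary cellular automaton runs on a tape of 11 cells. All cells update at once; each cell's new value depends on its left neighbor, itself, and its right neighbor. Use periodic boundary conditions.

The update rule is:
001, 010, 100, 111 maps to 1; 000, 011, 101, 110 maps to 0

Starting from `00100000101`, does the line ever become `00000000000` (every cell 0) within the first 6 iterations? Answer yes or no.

11110001101
11101010000
01001011001
01111000111
00110101010
01000101011
iteration 6 is 01000101011, still not uniform 0

no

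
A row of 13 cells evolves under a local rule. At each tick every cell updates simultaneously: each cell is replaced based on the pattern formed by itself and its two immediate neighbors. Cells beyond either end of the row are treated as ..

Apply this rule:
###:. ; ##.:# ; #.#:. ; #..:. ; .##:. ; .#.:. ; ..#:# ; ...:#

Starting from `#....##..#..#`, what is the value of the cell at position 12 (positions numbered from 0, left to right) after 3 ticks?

#

tick 1: ..###.#.#..#.
tick 2: ##..#.....#..
tick 3: .#.#..####..#
position 12 holds #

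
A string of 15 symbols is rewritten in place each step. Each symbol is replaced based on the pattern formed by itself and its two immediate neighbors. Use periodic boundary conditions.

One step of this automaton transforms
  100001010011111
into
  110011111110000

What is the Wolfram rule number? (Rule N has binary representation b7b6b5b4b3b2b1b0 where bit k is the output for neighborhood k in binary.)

position 11: 111 → 0  (bit 7 = 0)
position 0: 110 → 1  (bit 6 = 1)
position 6: 101 → 1  (bit 5 = 1)
position 1: 100 → 1  (bit 4 = 1)
position 10: 011 → 1  (bit 3 = 1)
position 5: 010 → 1  (bit 2 = 1)
position 4: 001 → 1  (bit 1 = 1)
position 2: 000 → 0  (bit 0 = 0)
bits b7..b0 = 01111110 = 126

126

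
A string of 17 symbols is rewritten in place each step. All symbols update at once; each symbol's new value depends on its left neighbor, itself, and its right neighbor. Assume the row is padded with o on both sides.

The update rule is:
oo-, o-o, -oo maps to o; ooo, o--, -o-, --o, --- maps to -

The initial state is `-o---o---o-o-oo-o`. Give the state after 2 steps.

o----------oo----

step 1: o---------o-ooooo
step 2: o----------oo----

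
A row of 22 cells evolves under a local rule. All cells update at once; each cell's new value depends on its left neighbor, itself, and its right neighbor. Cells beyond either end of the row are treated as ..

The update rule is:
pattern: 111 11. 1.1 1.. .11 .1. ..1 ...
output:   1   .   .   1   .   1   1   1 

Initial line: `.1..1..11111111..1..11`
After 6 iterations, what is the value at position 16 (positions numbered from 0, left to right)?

1111111.111111.11111..
.11111...1111...111.11
1.111.111.11.111.1....
1..1...1......1..11111
11111111111111111.111.
.111111111111111...1.1
position 16 holds .

.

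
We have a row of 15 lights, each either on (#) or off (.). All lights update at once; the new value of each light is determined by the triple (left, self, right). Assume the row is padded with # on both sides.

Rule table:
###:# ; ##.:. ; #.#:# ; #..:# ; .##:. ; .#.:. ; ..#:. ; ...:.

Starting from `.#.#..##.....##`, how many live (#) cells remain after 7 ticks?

#.#.#...#.....#
.#.#.#...#.....
#.#.#.#...#....
.#.#.#.#...#...
#.#.#.#.#...#..
.#.#.#.#.#...#.
#.#.#.#.#.#...#
count of #: 7

7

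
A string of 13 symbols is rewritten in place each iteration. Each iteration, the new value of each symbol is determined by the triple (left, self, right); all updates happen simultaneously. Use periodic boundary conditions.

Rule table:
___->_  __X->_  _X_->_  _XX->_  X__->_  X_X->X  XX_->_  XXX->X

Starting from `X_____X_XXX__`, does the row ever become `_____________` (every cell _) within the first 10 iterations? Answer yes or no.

yes

_______X_X___
________X____
_____________
all cells are _ at iteration 3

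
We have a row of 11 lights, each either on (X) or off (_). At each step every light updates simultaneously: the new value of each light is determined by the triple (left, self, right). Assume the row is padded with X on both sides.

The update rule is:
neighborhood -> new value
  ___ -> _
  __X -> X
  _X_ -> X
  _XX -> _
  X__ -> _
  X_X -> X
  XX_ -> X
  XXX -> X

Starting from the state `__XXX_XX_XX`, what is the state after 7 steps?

step 1: _X_XXX_XX_X
step 2: XXX_XXX_XX_
step 3: XXXX_XXX_XX
step 4: XXXXX_XXX_X
step 5: XXXXXX_XXX_
step 6: XXXXXXX_XXX
step 7: XXXXXXXX_XX

XXXXXXXX_XX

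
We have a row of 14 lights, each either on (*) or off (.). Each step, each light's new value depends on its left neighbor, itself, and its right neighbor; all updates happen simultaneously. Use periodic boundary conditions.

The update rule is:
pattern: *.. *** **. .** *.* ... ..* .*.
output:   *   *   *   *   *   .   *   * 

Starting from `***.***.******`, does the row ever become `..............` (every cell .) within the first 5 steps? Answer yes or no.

step 1: **************
step 2: **************  (fixed point — unchanged through step 5)
step 5 is **************, still not uniform .

no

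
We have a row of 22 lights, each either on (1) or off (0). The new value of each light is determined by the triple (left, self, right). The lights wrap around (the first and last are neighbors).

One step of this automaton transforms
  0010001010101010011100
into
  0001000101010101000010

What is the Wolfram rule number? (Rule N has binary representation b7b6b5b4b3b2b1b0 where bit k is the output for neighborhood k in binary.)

48

position 18: 111 → 0  (bit 7 = 0)
position 19: 110 → 0  (bit 6 = 0)
position 7: 101 → 1  (bit 5 = 1)
position 3: 100 → 1  (bit 4 = 1)
position 17: 011 → 0  (bit 3 = 0)
position 2: 010 → 0  (bit 2 = 0)
position 1: 001 → 0  (bit 1 = 0)
position 0: 000 → 0  (bit 0 = 0)
bits b7..b0 = 00110000 = 48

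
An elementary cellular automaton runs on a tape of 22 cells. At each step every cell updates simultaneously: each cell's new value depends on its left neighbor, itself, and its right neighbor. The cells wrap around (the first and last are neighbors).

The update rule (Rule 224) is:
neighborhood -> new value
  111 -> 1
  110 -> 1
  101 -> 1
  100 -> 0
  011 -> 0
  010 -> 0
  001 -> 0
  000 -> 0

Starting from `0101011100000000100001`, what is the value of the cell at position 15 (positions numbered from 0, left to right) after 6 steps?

0

1010101100000000000000
0101010100000000000000
0010101000000000000000
0001010000000000000000
0000100000000000000000
0000000000000000000000
position 15 holds 0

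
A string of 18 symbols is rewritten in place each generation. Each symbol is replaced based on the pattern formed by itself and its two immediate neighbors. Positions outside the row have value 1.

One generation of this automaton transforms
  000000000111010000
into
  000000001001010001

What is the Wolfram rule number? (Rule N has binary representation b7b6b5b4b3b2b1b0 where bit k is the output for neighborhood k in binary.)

70

position 10: 111 → 0  (bit 7 = 0)
position 11: 110 → 1  (bit 6 = 1)
position 12: 101 → 0  (bit 5 = 0)
position 0: 100 → 0  (bit 4 = 0)
position 9: 011 → 0  (bit 3 = 0)
position 13: 010 → 1  (bit 2 = 1)
position 8: 001 → 1  (bit 1 = 1)
position 1: 000 → 0  (bit 0 = 0)
bits b7..b0 = 01000110 = 70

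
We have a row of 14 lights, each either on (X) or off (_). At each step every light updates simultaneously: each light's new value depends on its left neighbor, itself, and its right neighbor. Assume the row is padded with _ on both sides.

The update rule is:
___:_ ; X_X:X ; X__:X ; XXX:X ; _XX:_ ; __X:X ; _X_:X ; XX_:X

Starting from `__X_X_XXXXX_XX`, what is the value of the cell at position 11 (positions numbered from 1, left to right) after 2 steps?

_XXXXX_XXXXX_X
X_XXXXX_XXXXXX
position 11 holds X

X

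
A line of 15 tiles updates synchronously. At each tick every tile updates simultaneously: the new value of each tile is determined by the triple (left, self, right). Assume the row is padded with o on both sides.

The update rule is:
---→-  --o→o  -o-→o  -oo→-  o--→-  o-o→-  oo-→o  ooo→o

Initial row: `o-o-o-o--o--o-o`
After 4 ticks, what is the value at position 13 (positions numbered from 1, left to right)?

o-o-o-o-oo-oo--
o-o-o-o--o--o-o  (repeats tick 0; period 2)
tick 4: o-o-o-o--o--o-o
position 13 holds o

o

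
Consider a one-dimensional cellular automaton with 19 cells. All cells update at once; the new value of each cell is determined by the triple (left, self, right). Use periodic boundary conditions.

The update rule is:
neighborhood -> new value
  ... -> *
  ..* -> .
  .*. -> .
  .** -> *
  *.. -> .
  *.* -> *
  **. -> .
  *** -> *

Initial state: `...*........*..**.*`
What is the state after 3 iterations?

iteration 1: .*...******....*.*.
iteration 2: ...*.*****..**..*..
iteration 3: **..*****...*.....*

**..*****...*.....*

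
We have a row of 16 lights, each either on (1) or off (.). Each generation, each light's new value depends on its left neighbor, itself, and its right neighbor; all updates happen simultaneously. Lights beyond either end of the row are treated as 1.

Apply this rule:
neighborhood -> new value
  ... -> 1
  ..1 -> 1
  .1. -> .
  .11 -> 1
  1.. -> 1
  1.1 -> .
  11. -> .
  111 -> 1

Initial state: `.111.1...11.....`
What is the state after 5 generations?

111111.111111111

generation 1: .11...1111.11111
generation 2: .1.111111..11111
generation 3: ...11111.1111111
generation 4: 1111111..1111111
generation 5: 111111.111111111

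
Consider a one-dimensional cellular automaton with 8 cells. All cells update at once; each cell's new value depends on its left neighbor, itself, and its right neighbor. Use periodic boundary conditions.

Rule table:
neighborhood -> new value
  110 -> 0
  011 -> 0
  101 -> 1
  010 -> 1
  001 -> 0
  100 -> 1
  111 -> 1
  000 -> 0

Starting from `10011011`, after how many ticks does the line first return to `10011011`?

8

tick 1: 01000101
tick 2: 11100111
tick 3: 11010011
tick 4: 10111001
tick 5: 01010100
tick 6: 01111110
tick 7: 00111101
tick 8: 10011011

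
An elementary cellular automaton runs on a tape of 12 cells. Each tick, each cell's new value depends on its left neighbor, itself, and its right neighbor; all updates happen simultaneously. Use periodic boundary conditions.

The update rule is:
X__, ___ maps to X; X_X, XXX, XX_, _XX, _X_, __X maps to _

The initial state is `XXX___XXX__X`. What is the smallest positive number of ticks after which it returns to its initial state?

24

___XX____X__
XX___XXX__XX
__XX____X___
X___XXX__XXX
_XX____X____
___XXX__XXXX
XX____X_____
__XXX__XXXX_
X____X_____X
_XXX__XXXX__
____X_____XX
XXX__XXXX___
___X_____XX_
XX__XXXX___X
__X_____XX__
X__XXXX___XX
_X_____XX___
__XXXX___XXX
X_____XX____
_XXXX___XXX_
_____XX____X
XXXX___XXX__
____XX____X_
XXX___XXX__X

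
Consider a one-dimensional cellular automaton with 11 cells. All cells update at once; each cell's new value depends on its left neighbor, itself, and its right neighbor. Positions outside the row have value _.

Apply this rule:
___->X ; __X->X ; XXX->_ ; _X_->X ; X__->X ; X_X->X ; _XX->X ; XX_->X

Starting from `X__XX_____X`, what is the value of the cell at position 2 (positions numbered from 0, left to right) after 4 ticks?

_

XXXXXXXXXXX
X_________X
XXXXXXXXXXX  (repeats tick 1; period 2)
tick 4: X_________X
position 2 holds _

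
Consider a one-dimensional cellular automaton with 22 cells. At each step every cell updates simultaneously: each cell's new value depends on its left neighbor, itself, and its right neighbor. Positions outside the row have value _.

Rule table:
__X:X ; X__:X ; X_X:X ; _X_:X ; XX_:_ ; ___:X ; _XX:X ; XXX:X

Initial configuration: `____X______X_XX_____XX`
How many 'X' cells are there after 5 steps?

step 1: XXXXXXXXXXXXXX_XXXXXX_
step 2: XXXXXXXXXXXXX_XXXXXX_X
step 3: XXXXXXXXXXXX_XXXXXX_XX
step 4: XXXXXXXXXXX_XXXXXX_XX_
step 5: XXXXXXXXXX_XXXXXX_XX_X
count of X: 19

19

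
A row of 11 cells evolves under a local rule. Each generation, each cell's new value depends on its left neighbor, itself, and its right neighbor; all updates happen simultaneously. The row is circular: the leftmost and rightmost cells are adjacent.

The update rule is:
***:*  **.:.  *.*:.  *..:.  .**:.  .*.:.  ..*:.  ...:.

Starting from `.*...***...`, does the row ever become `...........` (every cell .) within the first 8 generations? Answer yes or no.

......*....
...........
all cells are . at generation 2

yes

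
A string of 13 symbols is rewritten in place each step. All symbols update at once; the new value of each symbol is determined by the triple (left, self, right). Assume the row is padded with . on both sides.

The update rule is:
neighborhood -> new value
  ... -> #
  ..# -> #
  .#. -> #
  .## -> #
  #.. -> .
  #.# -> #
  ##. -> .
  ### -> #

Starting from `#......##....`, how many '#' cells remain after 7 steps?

step 1: #.######..###
step 2: #######..###.
step 3: ######..###..
step 4: #####..###..#
step 5: ####..###..##
step 6: ###..###..##.
step 7: ##..###..##..
count of #: 7

7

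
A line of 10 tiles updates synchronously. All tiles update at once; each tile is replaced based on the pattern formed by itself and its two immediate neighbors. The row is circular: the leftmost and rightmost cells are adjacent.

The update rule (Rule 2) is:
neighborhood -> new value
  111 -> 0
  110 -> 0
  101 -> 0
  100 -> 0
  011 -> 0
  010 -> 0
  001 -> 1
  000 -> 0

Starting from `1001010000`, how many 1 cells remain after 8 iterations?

2

0010000001
0100000010
1000000100
0000001001
0000010010
0000100100
0001001000
0010010000
count of 1: 2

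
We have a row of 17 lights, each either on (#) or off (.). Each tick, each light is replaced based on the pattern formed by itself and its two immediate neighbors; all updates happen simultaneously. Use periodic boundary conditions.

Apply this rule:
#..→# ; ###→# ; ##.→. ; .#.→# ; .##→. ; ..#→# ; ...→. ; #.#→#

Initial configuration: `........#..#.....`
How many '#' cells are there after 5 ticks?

14

tick 1: .......######....
tick 2: ......#.####.#...
tick 3: .....###.##.###..
tick 4: ....#.#.#..#.#.#.
tick 5: ...##############
count of #: 14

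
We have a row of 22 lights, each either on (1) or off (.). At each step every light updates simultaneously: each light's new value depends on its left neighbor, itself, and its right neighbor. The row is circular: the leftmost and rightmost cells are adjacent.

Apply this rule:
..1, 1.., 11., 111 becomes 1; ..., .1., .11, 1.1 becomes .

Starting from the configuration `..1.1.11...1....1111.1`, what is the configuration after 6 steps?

1111.11...1.1....11...

11.....11.1.1..1.111..
.11...1.1....11...1111
..11.1...1..1.11.1.111
11.1..1.1.11...1....11
11..11.....11.1.1..1.1
1111.11...1.1....11...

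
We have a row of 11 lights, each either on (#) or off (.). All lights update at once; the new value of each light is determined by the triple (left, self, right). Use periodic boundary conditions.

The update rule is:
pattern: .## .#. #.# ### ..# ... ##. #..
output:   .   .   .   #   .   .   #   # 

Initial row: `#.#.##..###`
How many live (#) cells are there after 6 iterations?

5

#....##..##
##....##..#
###....##..
.###....##.
..###....##
#..###....#
count of #: 5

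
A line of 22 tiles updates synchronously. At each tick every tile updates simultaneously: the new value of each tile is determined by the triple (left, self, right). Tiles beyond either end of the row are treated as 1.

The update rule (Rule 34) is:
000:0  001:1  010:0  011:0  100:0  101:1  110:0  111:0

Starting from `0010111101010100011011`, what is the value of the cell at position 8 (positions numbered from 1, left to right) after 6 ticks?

1

0101000010101000100100
1010000101010001001001
0100001010100010010010
1000010101000100100101
0000101010001001001010
0001010100010010010101
position 8 holds 1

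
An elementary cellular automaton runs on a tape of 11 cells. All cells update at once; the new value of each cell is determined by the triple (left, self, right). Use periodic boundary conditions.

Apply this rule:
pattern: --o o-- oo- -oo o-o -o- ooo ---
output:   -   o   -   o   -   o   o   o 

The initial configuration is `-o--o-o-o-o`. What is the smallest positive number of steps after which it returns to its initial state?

-oo-o-o-o-o
-o--o-o-o-o

2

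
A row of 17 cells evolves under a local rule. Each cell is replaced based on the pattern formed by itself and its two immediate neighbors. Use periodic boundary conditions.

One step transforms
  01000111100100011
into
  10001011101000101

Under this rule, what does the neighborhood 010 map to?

At position 1 the neighborhood is 010; the next row has 0 there.

0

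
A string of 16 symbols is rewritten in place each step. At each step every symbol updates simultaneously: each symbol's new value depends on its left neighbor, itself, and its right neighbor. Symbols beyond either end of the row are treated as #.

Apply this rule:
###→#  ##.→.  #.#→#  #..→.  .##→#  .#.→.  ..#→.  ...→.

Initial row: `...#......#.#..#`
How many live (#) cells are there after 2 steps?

...........#...#
...............#
count of #: 1

1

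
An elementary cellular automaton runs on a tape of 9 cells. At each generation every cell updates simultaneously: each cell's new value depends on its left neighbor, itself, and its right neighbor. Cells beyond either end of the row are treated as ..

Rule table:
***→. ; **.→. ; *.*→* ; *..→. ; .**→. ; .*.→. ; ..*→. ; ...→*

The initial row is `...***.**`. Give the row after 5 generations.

**....*..
...**...*
**....*..  (repeats generation 1; period 2)
generation 5: **....*..

**....*..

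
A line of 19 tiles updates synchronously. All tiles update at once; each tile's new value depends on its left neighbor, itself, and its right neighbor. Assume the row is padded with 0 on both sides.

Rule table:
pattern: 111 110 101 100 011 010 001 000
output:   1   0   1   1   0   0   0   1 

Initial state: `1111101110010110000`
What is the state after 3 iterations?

1001010101010010001

iteration 1: 0111010101001001111
iteration 2: 0010101010100100110
iteration 3: 1001010101010010001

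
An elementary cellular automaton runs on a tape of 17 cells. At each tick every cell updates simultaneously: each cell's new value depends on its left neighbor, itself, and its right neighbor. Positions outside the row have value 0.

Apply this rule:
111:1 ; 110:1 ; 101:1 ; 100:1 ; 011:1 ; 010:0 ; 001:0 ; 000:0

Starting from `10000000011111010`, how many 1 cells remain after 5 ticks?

01000000011111101
00100000011111110
00010000011111111
00001000011111111
00000100011111111
count of 1: 9

9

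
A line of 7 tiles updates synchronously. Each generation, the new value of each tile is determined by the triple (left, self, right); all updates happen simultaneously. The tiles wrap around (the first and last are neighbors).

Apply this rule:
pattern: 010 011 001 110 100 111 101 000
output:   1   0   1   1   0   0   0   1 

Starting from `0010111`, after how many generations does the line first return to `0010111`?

0110001
0010111

2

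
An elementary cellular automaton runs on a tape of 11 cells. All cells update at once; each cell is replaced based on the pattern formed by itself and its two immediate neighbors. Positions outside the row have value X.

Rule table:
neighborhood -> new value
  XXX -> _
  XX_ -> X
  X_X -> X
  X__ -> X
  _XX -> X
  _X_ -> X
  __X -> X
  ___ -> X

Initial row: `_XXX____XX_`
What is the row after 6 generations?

generation 1: XX_XXXXXXXX
generation 2: _XXX_______
generation 3: XX_XXXXXXXX  (repeats generation 1; period 2)
generation 6: _XXX_______

_XXX_______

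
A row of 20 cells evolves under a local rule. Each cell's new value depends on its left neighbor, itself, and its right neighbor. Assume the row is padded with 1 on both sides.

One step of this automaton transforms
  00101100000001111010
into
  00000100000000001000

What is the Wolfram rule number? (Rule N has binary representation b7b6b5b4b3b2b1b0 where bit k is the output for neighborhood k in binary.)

position 14: 111 → 0  (bit 7 = 0)
position 5: 110 → 1  (bit 6 = 1)
position 3: 101 → 0  (bit 5 = 0)
position 0: 100 → 0  (bit 4 = 0)
position 4: 011 → 0  (bit 3 = 0)
position 2: 010 → 0  (bit 2 = 0)
position 1: 001 → 0  (bit 1 = 0)
position 7: 000 → 0  (bit 0 = 0)
bits b7..b0 = 01000000 = 64

64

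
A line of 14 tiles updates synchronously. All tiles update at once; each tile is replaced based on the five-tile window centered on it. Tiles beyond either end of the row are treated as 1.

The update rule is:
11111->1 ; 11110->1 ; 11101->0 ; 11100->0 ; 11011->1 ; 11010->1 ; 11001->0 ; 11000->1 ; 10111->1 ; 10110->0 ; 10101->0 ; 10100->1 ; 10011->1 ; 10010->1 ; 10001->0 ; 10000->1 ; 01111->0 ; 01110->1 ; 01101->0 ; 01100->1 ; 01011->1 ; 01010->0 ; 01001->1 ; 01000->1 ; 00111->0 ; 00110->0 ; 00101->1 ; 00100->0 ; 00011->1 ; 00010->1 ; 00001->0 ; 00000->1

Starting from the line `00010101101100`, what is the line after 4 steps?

01110101001011

10110010010101
01010101110011
10000011100100
01110101001011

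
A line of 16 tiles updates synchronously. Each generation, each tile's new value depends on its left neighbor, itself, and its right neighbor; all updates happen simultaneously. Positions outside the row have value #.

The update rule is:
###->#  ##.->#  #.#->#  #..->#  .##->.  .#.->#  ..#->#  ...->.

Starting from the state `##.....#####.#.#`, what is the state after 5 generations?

#######.###.####

###...#.#######.
####.###.#######
#####.###.######
######.###.#####
#######.###.####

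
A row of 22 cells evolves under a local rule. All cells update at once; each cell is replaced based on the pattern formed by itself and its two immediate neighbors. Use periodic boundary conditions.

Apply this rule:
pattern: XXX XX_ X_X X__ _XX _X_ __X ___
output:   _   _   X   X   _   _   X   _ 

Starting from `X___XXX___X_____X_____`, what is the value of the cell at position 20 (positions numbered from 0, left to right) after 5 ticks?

_X_X___X_X_X___X_X___X
X_X_X_X_X_X_X_X_X_X_X_
_X_X_X_X_X_X_X_X_X_X_X
X_X_X_X_X_X_X_X_X_X_X_  (repeats tick 2; period 2)
tick 5: _X_X_X_X_X_X_X_X_X_X_X
position 20 holds _

_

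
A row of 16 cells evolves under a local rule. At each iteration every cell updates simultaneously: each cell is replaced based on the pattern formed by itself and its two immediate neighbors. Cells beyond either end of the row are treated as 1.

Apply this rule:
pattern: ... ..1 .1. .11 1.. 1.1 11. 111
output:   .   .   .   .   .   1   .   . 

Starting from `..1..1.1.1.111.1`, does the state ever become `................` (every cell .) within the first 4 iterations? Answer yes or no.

yes

......1.1.1...1.
.......1.1.....1
........1.......
................
all cells are . at iteration 4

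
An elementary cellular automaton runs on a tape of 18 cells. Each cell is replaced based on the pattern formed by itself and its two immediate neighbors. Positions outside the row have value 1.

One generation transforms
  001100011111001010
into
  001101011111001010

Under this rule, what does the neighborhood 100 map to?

At position 0 the neighborhood is 100; the next row has 0 there.

0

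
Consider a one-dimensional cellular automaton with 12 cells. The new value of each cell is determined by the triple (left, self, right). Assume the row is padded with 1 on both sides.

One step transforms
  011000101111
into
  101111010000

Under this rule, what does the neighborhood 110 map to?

1

At position 2 the neighborhood is 110; the next row has 1 there.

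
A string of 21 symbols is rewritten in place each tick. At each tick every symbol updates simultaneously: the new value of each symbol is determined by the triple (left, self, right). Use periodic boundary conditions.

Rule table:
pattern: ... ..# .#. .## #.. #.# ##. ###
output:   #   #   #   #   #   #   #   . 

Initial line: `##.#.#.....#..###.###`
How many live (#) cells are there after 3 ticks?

.##############.###..
##............###.###
.##############.###..
count of #: 17

17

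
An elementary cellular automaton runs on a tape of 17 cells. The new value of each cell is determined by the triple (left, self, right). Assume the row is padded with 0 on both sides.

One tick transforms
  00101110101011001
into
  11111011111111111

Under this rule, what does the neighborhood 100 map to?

At position 14 the neighborhood is 100; the next row has 1 there.

1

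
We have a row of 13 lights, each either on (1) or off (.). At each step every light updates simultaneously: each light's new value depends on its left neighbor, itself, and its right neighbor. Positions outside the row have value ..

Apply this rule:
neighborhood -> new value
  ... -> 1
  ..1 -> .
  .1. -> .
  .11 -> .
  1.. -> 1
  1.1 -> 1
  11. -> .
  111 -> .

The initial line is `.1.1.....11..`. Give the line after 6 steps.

step 1: ..1.1111...11
step 2: 1..1....11...
step 3: .1..111...111
step 4: ..1....11....
step 5: 1..111...1111
step 6: .1....11.....

.1....11.....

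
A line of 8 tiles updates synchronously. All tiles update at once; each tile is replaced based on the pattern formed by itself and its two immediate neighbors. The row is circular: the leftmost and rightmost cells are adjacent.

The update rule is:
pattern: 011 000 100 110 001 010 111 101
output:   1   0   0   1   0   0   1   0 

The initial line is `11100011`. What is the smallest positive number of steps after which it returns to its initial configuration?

step 1: 11100011

1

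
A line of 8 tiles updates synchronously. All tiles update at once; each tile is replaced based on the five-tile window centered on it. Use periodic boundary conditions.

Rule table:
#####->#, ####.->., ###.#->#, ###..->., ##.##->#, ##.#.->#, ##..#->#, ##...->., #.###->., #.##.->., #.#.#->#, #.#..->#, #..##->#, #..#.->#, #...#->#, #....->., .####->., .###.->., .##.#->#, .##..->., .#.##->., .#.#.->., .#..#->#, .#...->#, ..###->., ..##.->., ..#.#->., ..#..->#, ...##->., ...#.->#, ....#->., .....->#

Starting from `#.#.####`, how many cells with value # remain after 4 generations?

2

generation 1: ###...#.
generation 2: ....##..
generation 3: ##......
generation 4: ....##..
count of #: 2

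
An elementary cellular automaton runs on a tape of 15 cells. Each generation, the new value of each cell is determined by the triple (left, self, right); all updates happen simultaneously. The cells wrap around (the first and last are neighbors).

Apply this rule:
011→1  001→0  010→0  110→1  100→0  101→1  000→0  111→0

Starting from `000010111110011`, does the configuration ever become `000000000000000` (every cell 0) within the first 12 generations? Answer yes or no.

no

000001100010011
000001100000011
000001100000011  (fixed point — unchanged through generation 12)
generation 12 is 000001100000011, still not uniform 0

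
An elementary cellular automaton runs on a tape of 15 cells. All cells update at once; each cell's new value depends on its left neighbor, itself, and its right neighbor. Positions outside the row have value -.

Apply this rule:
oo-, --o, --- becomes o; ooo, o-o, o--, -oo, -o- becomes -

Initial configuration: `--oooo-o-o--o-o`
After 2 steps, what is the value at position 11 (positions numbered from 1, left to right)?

o

step 1: oo---o-----o---
step 2: -o-oo--oooo--oo
position 11 holds o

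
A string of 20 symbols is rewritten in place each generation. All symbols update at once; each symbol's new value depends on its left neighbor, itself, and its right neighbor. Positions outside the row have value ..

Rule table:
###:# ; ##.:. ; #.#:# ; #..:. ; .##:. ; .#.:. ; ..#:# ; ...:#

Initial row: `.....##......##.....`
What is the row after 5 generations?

#..#..#.#..#..#..#..

#####...#####...####
.###..##.###..##.##.
#.#..#..#.#..#..#...
.#..#..#.#..#..#..##
#..#..#.#..#..#..#..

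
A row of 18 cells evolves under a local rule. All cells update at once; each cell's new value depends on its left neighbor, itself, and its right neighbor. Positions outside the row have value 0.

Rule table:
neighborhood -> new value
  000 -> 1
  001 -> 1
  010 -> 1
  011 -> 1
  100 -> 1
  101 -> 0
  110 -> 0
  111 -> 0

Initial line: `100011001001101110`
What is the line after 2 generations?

100000100000111111

generation 1: 111110111111001001
generation 2: 100000100000111111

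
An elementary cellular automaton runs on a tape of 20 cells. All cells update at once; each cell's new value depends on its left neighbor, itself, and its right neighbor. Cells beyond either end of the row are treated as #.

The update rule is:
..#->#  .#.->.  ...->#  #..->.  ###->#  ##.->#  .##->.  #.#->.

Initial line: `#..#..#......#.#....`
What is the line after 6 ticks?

tick 1: #.#..#..#####....###
tick 2: #...#..#.####.###.##
tick 3: #.##..#...###..##..#
tick 4: #..#.#..##.##.#.#.#.
tick 5: #.#....#.#..#.......
tick 6: #...###....#..######

#...###....#..######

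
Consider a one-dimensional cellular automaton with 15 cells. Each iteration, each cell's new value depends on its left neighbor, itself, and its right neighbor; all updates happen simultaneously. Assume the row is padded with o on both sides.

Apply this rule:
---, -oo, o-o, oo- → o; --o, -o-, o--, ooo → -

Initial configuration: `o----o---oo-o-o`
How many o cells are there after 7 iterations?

6

iteration 1: o-oo---o-ooo-oo
iteration 2: oooo-o--oo-ooo-
iteration 3: ---oo---oooo-oo
iteration 4: -o-oo-o-o--ooo-
iteration 5: o-oooo-o---o-oo
iteration 6: ooo--oo--o--oo-
iteration 7: --o--oo-----ooo
count of o: 6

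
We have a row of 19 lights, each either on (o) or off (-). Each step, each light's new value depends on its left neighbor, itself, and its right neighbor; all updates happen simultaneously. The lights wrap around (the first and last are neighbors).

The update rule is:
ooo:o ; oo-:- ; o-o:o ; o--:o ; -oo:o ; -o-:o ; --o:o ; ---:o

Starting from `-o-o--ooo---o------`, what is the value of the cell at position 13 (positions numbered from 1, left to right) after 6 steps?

o

oooooooo-oooooooooo
ooooooo-ooooooooooo
oooooo-oooooooooooo
ooooo-ooooooooooooo
oooo-oooooooooooooo
ooo-ooooooooooooooo
position 13 holds o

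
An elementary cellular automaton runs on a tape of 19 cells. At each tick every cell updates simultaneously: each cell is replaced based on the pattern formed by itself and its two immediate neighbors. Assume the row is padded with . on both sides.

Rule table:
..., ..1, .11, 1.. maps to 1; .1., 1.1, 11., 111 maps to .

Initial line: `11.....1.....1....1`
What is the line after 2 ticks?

..1.....1.....1...1

tick 1: 1.11111.11111.1111.
tick 2: ..1.....1.....1...1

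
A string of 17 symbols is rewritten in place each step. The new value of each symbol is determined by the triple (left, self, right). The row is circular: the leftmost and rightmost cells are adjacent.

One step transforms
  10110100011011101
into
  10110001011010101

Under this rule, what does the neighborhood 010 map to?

0

At position 5 the neighborhood is 010; the next row has 0 there.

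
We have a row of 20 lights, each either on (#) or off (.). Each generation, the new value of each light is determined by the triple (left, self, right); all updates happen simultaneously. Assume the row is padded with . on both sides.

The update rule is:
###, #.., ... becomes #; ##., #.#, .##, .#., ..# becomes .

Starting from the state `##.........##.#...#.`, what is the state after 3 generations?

..########.....##..#
#..######.####...#..
.#..####...##.##..##

.#..####...##.##..##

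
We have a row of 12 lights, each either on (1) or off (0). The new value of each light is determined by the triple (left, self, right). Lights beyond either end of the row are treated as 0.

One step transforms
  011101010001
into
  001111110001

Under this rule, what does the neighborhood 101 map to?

At position 4 the neighborhood is 101; the next row has 1 there.

1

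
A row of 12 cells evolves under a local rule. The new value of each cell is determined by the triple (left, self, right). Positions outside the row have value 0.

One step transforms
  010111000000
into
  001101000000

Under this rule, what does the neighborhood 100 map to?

0

At position 6 the neighborhood is 100; the next row has 0 there.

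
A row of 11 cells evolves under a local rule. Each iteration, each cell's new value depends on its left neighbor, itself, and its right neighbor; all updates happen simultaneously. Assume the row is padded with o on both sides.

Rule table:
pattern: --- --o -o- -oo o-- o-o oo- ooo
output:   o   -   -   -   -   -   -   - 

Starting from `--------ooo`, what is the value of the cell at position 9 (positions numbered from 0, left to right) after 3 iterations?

-oooooo----
--------oo-
-oooooo----
position 9 holds -

-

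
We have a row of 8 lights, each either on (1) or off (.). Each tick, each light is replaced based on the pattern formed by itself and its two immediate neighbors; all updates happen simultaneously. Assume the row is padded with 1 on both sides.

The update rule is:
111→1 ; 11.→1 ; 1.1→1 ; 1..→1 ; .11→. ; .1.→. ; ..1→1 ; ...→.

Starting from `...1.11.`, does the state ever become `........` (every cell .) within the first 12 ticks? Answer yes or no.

tick 1: 1.1.1.11
tick 2: 11.1.1.1
tick 3: 111.1.1.
tick 4: 1111.1.1
tick 5: 11111.1.
tick 6: 111111.1
tick 7: 1111111.
tick 8: 11111111
tick 9: 11111111  (fixed point — unchanged through tick 12)
tick 12 is 11111111, still not uniform .

no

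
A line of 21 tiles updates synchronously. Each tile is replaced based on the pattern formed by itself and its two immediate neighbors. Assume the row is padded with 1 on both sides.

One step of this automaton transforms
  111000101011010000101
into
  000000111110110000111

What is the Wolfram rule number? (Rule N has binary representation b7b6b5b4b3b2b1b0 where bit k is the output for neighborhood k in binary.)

44

position 0: 111 → 0  (bit 7 = 0)
position 2: 110 → 0  (bit 6 = 0)
position 7: 101 → 1  (bit 5 = 1)
position 3: 100 → 0  (bit 4 = 0)
position 10: 011 → 1  (bit 3 = 1)
position 6: 010 → 1  (bit 2 = 1)
position 5: 001 → 0  (bit 1 = 0)
position 4: 000 → 0  (bit 0 = 0)
bits b7..b0 = 00101100 = 44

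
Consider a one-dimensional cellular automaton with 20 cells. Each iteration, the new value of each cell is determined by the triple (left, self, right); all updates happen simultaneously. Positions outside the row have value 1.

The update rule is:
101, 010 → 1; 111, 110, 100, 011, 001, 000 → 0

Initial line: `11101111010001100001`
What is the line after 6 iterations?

00010000110000000000
00010000000000000000
00010000000000000000  (fixed point — unchanged through iteration 6)

00010000000000000000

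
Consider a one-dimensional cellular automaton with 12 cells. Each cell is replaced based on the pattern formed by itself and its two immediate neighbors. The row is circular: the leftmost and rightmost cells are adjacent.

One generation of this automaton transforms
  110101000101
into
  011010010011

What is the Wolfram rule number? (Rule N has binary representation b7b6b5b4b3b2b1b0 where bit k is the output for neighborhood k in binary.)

105

position 0: 111 → 0  (bit 7 = 0)
position 1: 110 → 1  (bit 6 = 1)
position 2: 101 → 1  (bit 5 = 1)
position 6: 100 → 0  (bit 4 = 0)
position 11: 011 → 1  (bit 3 = 1)
position 3: 010 → 0  (bit 2 = 0)
position 8: 001 → 0  (bit 1 = 0)
position 7: 000 → 1  (bit 0 = 1)
bits b7..b0 = 01101001 = 105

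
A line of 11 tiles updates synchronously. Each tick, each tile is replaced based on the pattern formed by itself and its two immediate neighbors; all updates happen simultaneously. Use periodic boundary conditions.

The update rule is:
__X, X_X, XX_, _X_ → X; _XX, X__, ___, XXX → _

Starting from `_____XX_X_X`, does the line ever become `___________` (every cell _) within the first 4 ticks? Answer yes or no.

no

____X_XXXXX
___XXX____X
__X__X___XX
_XX_XX__X_X
tick 4 is _XX_XX__X_X, still not uniform _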